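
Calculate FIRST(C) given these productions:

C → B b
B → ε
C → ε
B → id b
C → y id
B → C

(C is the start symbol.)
{ 'b', 'id', 'y', ε }

To compute FIRST(C), examine every production with C on the left-hand side, reading each right-hand side left to right until a non-nullable symbol is reached.

FIRST sets of the other non-terminals involved (by the same procedure, iterated to a fixed point):
  FIRST(B) = { 'b', 'id', 'y', ε }

From C → B b:
  - B is a non-terminal: add FIRST(B) \ {ε} = { 'b', 'id', 'y' }
    B is nullable, so continue to the next symbol
  - b is a terminal: add 'b' and stop
From C → ε:
  - ε-production, so ε ∈ FIRST(C)
From C → y id:
  - y is a terminal: add 'y' and stop

Collecting: FIRST(C) = { 'b', 'id', 'y', ε }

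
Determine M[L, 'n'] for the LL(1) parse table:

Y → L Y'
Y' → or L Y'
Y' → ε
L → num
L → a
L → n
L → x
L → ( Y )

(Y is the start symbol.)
To find M[L, 'n'], we find productions for L where 'n' is in the predict set (PREDICT(N → α) = (FIRST(α) \ {ε}) ∪ (FOLLOW(N) if α ⇒* ε)).

L → num: PREDICT = { 'num' }
L → a: PREDICT = { 'a' }
L → n: PREDICT = { 'n' }
  'n' is in predict set, so this production goes in M[L, 'n']
L → x: PREDICT = { 'x' }
L → ( Y ): PREDICT = { '(' }

M[L, 'n'] = L → n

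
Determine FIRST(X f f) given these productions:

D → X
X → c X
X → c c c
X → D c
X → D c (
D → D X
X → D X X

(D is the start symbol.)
{ 'c' }

FIRST sets of the non-terminals involved (from the grammar, by fixed-point iteration):
  FIRST(X) = { 'c' }

To compute FIRST(X f f), process the symbols left to right:
Symbol X is a non-terminal. Add FIRST(X) \ {ε} = { 'c' }
X is not nullable (ε ∉ FIRST(X)), so stop here.
FIRST(X f f) = { 'c' }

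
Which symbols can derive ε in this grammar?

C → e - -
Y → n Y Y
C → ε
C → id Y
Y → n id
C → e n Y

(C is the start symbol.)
ε-productions: C → ε
So C is immediately nullable.
No further non-terminal can be added: every production for the remaining non-terminals contains a terminal or a non-nullable non-terminal.
Nullable = { 'C' }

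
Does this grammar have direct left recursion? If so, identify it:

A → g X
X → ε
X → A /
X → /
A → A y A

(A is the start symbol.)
Yes, A is left-recursive

A → g X: starts with g
X → ε: starts with ε
X → A /: starts with A
X → /: starts with '/'
A → A y A: LEFT RECURSIVE (starts with A)

The grammar has direct left recursion on: A.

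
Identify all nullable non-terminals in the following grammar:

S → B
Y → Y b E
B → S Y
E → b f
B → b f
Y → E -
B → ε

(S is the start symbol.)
{ 'B', 'S' }

A non-terminal is nullable if it can derive ε (the empty string): either it has an ε-production, or it has a production whose right-hand side consists entirely of nullable non-terminals.

ε-productions: B → ε
So B is immediately nullable.
S → B: every symbol on the right is nullable, so S is nullable too.
No further non-terminal can be added: every production for the remaining non-terminals contains a terminal or a non-nullable non-terminal.
Nullable = { 'B', 'S' }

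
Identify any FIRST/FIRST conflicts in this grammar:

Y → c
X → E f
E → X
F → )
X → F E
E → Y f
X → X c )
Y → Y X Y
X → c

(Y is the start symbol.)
A FIRST/FIRST conflict occurs when two productions N → α and N → β for the same non-terminal have FIRST(α) ∩ FIRST(β) ≠ ∅ (with ε ∈ FIRST of a nullable right-hand side, so two nullable alternatives also conflict).

FIRST sets of the non-terminals at (or reachable through a nullable prefix from) the front of some alternative:
  FIRST(Y) = { 'c' }
  FIRST(E) = { ')', 'c' }
  FIRST(F) = { ')' }
  FIRST(X) = { ')', 'c' }

Productions for Y:
  Y → c: FIRST = { 'c' }
  Y → Y X Y: FIRST = { 'c' }
Productions for X:
  X → E f: FIRST = { ')', 'c' }
  X → F E: FIRST = { ')' }
  X → X c ): FIRST = { ')', 'c' }
  X → c: FIRST = { 'c' }
Productions for E:
  E → X: FIRST = { ')', 'c' }
  E → Y f: FIRST = { 'c' }
F has only one production, so no FIRST/FIRST conflict is possible there.

Conflict for Y: Y → c and Y → Y X Y
  Overlap: { 'c' }
Conflict for X: X → E f and X → F E
  Overlap: { ')' }
Conflict for X: X → E f and X → X c )
  Overlap: { ')', 'c' }
Conflict for X: X → E f and X → c
  Overlap: { 'c' }
Conflict for X: X → F E and X → X c )
  Overlap: { ')' }
Conflict for X: X → X c ) and X → c
  Overlap: { 'c' }
Conflict for E: E → X and E → Y f
  Overlap: { 'c' }

Answer: Yes. Y → c / Y → Y X Y on { 'c' }; X → E f / X → F E on { ')' }; X → E f / X → X c ')' on { ')', 'c' }; X → E f / X → c on { 'c' }; X → F E / X → X c ')' on { ')' }; X → X c ')' / X → c on { 'c' }; E → X / E → Y f on { 'c' }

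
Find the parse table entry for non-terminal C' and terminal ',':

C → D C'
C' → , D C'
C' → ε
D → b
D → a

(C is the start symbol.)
C' → , D C'

To find M[C', ','], we find productions for C' where ',' is in the predict set (PREDICT(N → α) = (FIRST(α) \ {ε}) ∪ (FOLLOW(N) if α ⇒* ε)).

Relevant sets:
  FOLLOW(C') = { $ }

C' → , D C': PREDICT = { ',' }
  ',' is in predict set, so this production goes in M[C', ',']
C' → ε: PREDICT = { $ }

M[C', ','] = C' → , D C'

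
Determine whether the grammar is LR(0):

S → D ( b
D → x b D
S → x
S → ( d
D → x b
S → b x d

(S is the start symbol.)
No. Shift-reduce conflict between [S → x .] and [D → x . b]

Augment with S' → S and build the canonical LR(0) collection (I0 = CLOSURE({[S' → . S]}), then GOTO on every symbol after a dot until no new states appear). It has 14 states:
  I0: { [D → . x b D], [D → . x b], [S → . ( d], [S → . D ( b], [S → . b x d], [S → . x], [S' → . S] }  — shift
  I1: { [S → ( . d] }  — shift
  I2: { [S → D . ( b] }  — shift
  I3: { [S' → S .] }  — accept
  I4: { [S → b . x d] }  — shift
  I5: { [D → x . b D], [D → x . b], [S → x .] }  — shift, reduce
  I6: { [D → . x b D], [D → . x b], [D → x b . D], [D → x b .] }  — shift, reduce
  I7: { [D → x b D .] }  — reduce
  I8: { [D → x . b D], [D → x . b] }  — shift
  I9: { [S → b x . d] }  — shift
  I10: { [S → b x d .] }  — reduce
  I11: { [S → D ( . b] }  — shift
  I12: { [S → D ( b .] }  — reduce
  I13: { [S → ( d .] }  — reduce

Conflict in state I5:
  Shift-reduce conflict between [S → x .] and [D → x . b]
So the grammar is NOT LR(0).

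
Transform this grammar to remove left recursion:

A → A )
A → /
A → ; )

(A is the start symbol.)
A → / A'
A → ; ) A'
A' → ) A'
A' → ε

A is directly left-recursive. The standard transformation for
  A → A α₁ | ... | A α_m | β₁ | ... | β_n
is
  A  → β₁ A' | ... | β_n A'
  A' → α₁ A' | ... | α_m A' | ε

A → / becomes A → / A'
A → ; ) becomes A → ; ) A'
A → A ) becomes A' → ) A'
Add A' → ε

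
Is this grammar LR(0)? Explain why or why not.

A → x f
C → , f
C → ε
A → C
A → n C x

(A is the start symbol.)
No. Shift-reduce conflict between [C → .] and [A → . n C x]

Augment with A' → A and build the canonical LR(0) collection (I0 = CLOSURE({[A' → . A]}), then GOTO on every symbol after a dot until no new states appear). It has 10 states:
  I0: { [A → . C], [A → . n C x], [A → . x f], [A' → . A], [C → . , f], [C → .] }  — shift, reduce
  I1: { [C → , . f] }  — shift
  I2: { [A' → A .] }  — accept
  I3: { [A → C .] }  — reduce
  I4: { [A → n . C x], [C → . , f], [C → .] }  — shift, reduce
  I5: { [A → x . f] }  — shift
  I6: { [A → x f .] }  — reduce
  I7: { [A → n C . x] }  — shift
  I8: { [A → n C x .] }  — reduce
  I9: { [C → , f .] }  — reduce

Conflict in state I0:
  Shift-reduce conflict between [C → .] and [A → . n C x]
So the grammar is NOT LR(0).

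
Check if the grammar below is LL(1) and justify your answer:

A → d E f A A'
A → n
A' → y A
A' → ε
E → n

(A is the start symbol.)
No. Predict set conflict for A': { 'y' }

Relevant sets:
  FOLLOW(A') = { $, 'y' }

For A:
  PREDICT(A → d E f A A') = { 'd' }
  PREDICT(A → n) = { 'n' }
For A':
  PREDICT(A' → y A) = { 'y' }
  PREDICT(A' → ε) = { $, 'y' }
E has a single production, so nothing to check there.

Conflict found: Predict set conflict for A': { 'y' }
The grammar is NOT LL(1).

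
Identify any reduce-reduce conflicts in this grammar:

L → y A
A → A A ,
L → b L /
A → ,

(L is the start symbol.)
Augment with L' → L and build the canonical LR(0) collection (I0 = CLOSURE({[L' → . L]}), then GOTO on every symbol after a dot until no new states appear). It has 10 states:
  I0: { [L → . b L /], [L → . y A], [L' → . L] }  — shift
  I1: { [L' → L .] }  — accept
  I2: { [L → . b L /], [L → . y A], [L → b . L /] }  — shift
  I3: { [A → . ,], [A → . A A ,], [L → y . A] }  — shift
  I4: { [A → , .] }  — reduce
  I5: { [A → . ,], [A → . A A ,], [A → A . A ,], [L → y A .] }  — shift, reduce
  I6: { [A → . ,], [A → . A A ,], [A → A . A ,], [A → A A . ,] }  — shift
  I7: { [A → , .], [A → A A , .] }  — 2 reduces
  I8: { [L → b L . /] }  — shift
  I9: { [L → b L / .] }  — reduce

I7 contains complete items [A → , .], [A → A A , .] — reduce-reduce conflict.

Answer: Yes — I7: [A → , .] vs [A → A A , .]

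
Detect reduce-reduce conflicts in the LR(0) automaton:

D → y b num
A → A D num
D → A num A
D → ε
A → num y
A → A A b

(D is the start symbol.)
Augment with D' → D and build the canonical LR(0) collection (I0 = CLOSURE({[D' → . D]}), then GOTO on every symbol after a dot until no new states appear). It has 14 states:
  I0: { [A → . A A b], [A → . A D num], [A → . num y], [D → . A num A], [D → . y b num], [D → .], [D' → . D] }  — shift, reduce
  I1: { [A → . A A b], [A → . A D num], [A → . num y], [A → A . A b], [A → A . D num], [D → . A num A], [D → . y b num], [D → .], [D → A . num A] }  — shift, reduce
  I2: { [D' → D .] }  — accept
  I3: { [A → num . y] }  — shift
  I4: { [D → y . b num] }  — shift
  I5: { [D → y b . num] }  — shift
  I6: { [D → y b num .] }  — reduce
  I7: { [A → num y .] }  — reduce
  I8: { [A → . A A b], [A → . A D num], [A → . num y], [A → A . A b], [A → A . D num], [A → A A . b], [D → . A num A], [D → . y b num], [D → .], [D → A . num A] }  — shift, reduce
  I9: { [A → A D . num] }  — shift
  I10: { [A → . A A b], [A → . A D num], [A → . num y], [A → num . y], [D → A num . A] }  — shift
  I11: { [A → . A A b], [A → . A D num], [A → . num y], [A → A . A b], [A → A . D num], [D → . A num A], [D → . y b num], [D → .], [D → A num A .] }  — shift, 2 reduces
  I12: { [A → A D num .] }  — reduce
  I13: { [A → A A b .] }  — reduce

I11 contains complete items [D → .], [D → A num A .] — reduce-reduce conflict.

Answer: Yes — I11: [D → .] vs [D → A num A .]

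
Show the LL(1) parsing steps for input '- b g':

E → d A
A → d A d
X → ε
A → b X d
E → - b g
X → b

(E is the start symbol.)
LL(1) parsing maintains a stack (initially the start symbol over $) and the input. At each step: if the stack top is a terminal, match it against the current input token; if it is a non-terminal N, replace it with the RHS of M[N, lookahead] (the unique production whose predict set contains the lookahead).

Stack is shown with the top on the left.

Stack    Input    Action
------------------------
E $      - b g $  output E → - b g
- b g $  - b g $  match '-'
b g $    b g $    match 'b'
g $      g $      match 'g'
$        $        accept

The string is accepted.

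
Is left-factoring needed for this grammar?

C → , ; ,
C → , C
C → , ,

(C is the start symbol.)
Left-factoring is needed when two productions for the same non-terminal
share a common prefix on the right-hand side.

Productions for C:
  C → , ; ,
  C → , C
  C → , ,

Found common prefix ',' in productions for C

Answer: Yes, C has productions with common prefix ','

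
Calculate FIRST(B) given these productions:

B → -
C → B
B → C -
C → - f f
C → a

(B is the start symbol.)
To compute FIRST(B), examine every production with B on the left-hand side, reading each right-hand side left to right until a non-nullable symbol is reached.

FIRST sets of the other non-terminals involved (by the same procedure, iterated to a fixed point):
  FIRST(C) = { '-', 'a' }

From B → -:
  - '-' is a terminal: add '-' and stop
From B → C -:
  - C is a non-terminal: add FIRST(C) \ {ε} = { '-', 'a' }
    C is not nullable, so stop

Collecting: FIRST(B) = { '-', 'a' }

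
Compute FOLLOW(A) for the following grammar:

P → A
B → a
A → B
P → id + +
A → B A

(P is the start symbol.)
{ $ }

To compute FOLLOW(A), find every occurrence of A on a right-hand side N → α A β: add FIRST(β) \ {ε}, and if β is empty or nullable also add FOLLOW(N). Iterate to a fixed point.

In P → A: A is at the end, add FOLLOW(P)
In A → B A: A is at the end; this adds FOLLOW(A) to itself — nothing new

The FOLLOW sets referred to above (computed the same way, to a fixed point):
  FOLLOW(P) = { $ }

Taking the union: FOLLOW(A) = { $ }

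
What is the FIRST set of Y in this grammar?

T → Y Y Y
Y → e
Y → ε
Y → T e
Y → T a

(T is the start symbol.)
{ 'a', 'e', ε }

To compute FIRST(Y), examine every production with Y on the left-hand side, reading each right-hand side left to right until a non-nullable symbol is reached.

FIRST sets of the other non-terminals involved (by the same procedure, iterated to a fixed point):
  FIRST(T) = { 'a', 'e', ε }

From Y → e:
  - e is a terminal: add 'e' and stop
From Y → ε:
  - ε-production, so ε ∈ FIRST(Y)
From Y → T e:
  - T is a non-terminal: add FIRST(T) \ {ε} = { 'a', 'e' }
    T is nullable, so continue to the next symbol
  - e is a terminal: add 'e' and stop
From Y → T a:
  - T is a non-terminal: add FIRST(T) \ {ε} = { 'a', 'e' }
    T is nullable, so continue to the next symbol
  - a is a terminal: add 'a' and stop

Collecting: FIRST(Y) = { 'a', 'e', ε }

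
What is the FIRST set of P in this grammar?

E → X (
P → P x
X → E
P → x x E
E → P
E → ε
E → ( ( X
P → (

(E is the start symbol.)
{ '(', 'x' }

To compute FIRST(P), examine every production with P on the left-hand side, reading each right-hand side left to right until a non-nullable symbol is reached.

From P → P x:
  - P is the symbol being defined: contributes nothing new
    P is not nullable, so stop
From P → x x E:
  - x is a terminal: add 'x' and stop
From P → (:
  - '(' is a terminal: add '(' and stop

Collecting: FIRST(P) = { '(', 'x' }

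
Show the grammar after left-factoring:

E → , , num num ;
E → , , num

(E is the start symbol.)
Left-factoring transforms A → αβ₁ | αβ₂ into A → αA' and A' → β₁ | β₂
(α is the longest common prefix among the alternatives). Repeat until
no nonterminal has two alternatives with a common prefix.

Round 1: E has alternatives sharing prefix ', , num'. Introduce E': E → , , num E'
  Add: E' → num ;
  Add: E' → ε

No remaining common prefixes — done.

Resulting grammar:
E → , , num E'
E' → num ;
E' → ε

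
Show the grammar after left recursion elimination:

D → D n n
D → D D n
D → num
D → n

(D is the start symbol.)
D is directly left-recursive. The standard transformation for
  A → A α₁ | ... | A α_m | β₁ | ... | β_n
is
  A  → β₁ A' | ... | β_n A'
  A' → α₁ A' | ... | α_m A' | ε

D → num becomes D → num D'
D → n becomes D → n D'
D → D n n becomes D' → n n D'
D → D D n becomes D' → D n D'
Add D' → ε

Resulting grammar:
D → num D'
D → n D'
D' → n n D'
D' → D n D'
D' → ε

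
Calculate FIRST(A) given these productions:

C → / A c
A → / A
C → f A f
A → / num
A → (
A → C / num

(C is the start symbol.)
{ '(', '/', 'f' }

To compute FIRST(A), examine every production with A on the left-hand side, reading each right-hand side left to right until a non-nullable symbol is reached.

FIRST sets of the other non-terminals involved (by the same procedure, iterated to a fixed point):
  FIRST(C) = { '/', 'f' }

From A → / A:
  - '/' is a terminal: add '/' and stop
From A → / num:
  - '/' is a terminal: add '/' and stop
From A → (:
  - '(' is a terminal: add '(' and stop
From A → C / num:
  - C is a non-terminal: add FIRST(C) \ {ε} = { '/', 'f' }
    C is not nullable, so stop

Collecting: FIRST(A) = { '(', '/', 'f' }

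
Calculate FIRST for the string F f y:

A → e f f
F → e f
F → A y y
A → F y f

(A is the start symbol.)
{ 'e' }

FIRST sets of the non-terminals involved (from the grammar, by fixed-point iteration):
  FIRST(F) = { 'e' }

To compute FIRST(F f y), process the symbols left to right:
Symbol F is a non-terminal. Add FIRST(F) \ {ε} = { 'e' }
F is not nullable (ε ∉ FIRST(F)), so stop here.
FIRST(F f y) = { 'e' }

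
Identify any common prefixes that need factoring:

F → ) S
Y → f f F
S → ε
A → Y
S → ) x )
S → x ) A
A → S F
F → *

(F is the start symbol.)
Left-factoring is needed when two productions for the same non-terminal
share a common prefix on the right-hand side.

Productions for F:
  F → ) S
  F → *
Productions for S:
  S → ε
  S → ) x )
  S → x ) A
Productions for A:
  A → Y
  A → S F

No common prefixes found.

Answer: No, left-factoring is not needed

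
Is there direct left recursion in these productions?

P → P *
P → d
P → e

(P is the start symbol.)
Direct left recursion occurs when N → N α for some non-terminal N (the right-hand side begins with the left-hand side itself).

P → P *: LEFT RECURSIVE (starts with P)
P → d: starts with d
P → e: starts with e

The grammar has direct left recursion on: P.

Answer: Yes, P is left-recursive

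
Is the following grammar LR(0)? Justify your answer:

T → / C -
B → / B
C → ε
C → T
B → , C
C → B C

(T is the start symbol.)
Augment with T' → T and build the canonical LR(0) collection (I0 = CLOSURE({[T' → . T]}), then GOTO on every symbol after a dot until no new states appear). It has 12 states:
  I0: { [T → . / C -], [T' → . T] }  — shift
  I1: { [B → . , C], [B → . / B], [C → . B C], [C → . T], [C → .], [T → . / C -], [T → / . C -] }  — shift, reduce
  I2: { [T' → T .] }  — accept
  I3: { [B → , . C], [B → . , C], [B → . / B], [C → . B C], [C → . T], [C → .], [T → . / C -] }  — shift, reduce
  I4: { [B → . , C], [B → . / B], [B → / . B], [C → . B C], [C → . T], [C → .], [T → . / C -], [T → / . C -] }  — shift, reduce
  I5: { [B → . , C], [B → . / B], [C → . B C], [C → . T], [C → .], [C → B . C], [T → . / C -] }  — shift, reduce
  I6: { [T → / C . -] }  — shift
  I7: { [C → T .] }  — reduce
  I8: { [T → / C - .] }  — reduce
  I9: { [C → B C .] }  — reduce
  I10: { [B → . , C], [B → . / B], [B → / B .], [C → . B C], [C → . T], [C → .], [C → B . C], [T → . / C -] }  — shift, 2 reduces
  I11: { [B → , C .] }  — reduce

Conflict in state I1:
  Shift-reduce conflict between [C → .] and [B → . , C]
So the grammar is NOT LR(0).

Answer: No. Shift-reduce conflict between [C → .] and [B → . , C]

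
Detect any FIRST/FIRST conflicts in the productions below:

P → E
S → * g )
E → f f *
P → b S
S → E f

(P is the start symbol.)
No FIRST/FIRST conflicts.

FIRST sets of the non-terminals at (or reachable through a nullable prefix from) the front of some alternative:
  FIRST(E) = { 'f' }

Productions for P:
  P → E: FIRST = { 'f' }
  P → b S: FIRST = { 'b' }
Productions for S:
  S → * g ): FIRST = { '*' }
  S → E f: FIRST = { 'f' }
E has only one production, so no FIRST/FIRST conflict is possible there.

All alternatives of each non-terminal have pairwise disjoint FIRST sets.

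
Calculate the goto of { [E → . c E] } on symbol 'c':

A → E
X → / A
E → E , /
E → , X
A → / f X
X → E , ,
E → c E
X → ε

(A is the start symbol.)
GOTO(I, 'c') = CLOSURE({ [A → αX.β] : [A → α.Xβ] ∈ I, X = 'c' })

Items with dot before 'c', with the dot advanced:
  [E → . c E] → [E → c . E]
Closure of the advanced items:
  [E → c . E] has the dot before E: add [E → . E , /], [E → . , X], [E → . c E]

GOTO = { [E → . , X], [E → . E , /], [E → . c E], [E → c . E] }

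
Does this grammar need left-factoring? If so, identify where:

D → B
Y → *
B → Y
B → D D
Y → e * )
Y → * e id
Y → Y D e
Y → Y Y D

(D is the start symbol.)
Left-factoring is needed when two productions for the same non-terminal
share a common prefix on the right-hand side.

Productions for Y:
  Y → *
  Y → e * )
  Y → * e id
  Y → Y D e
  Y → Y Y D
Productions for B:
  B → Y
  B → D D

Found common prefix '*' in productions for Y
Found common prefix 'Y' in productions for Y

Answer: Yes, Y has productions with common prefix '*'; Y has productions with common prefix 'Y'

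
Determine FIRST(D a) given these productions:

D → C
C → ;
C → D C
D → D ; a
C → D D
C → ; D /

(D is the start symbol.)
FIRST sets of the non-terminals involved (from the grammar, by fixed-point iteration):
  FIRST(D) = { ';' }

To compute FIRST(D a), process the symbols left to right:
Symbol D is a non-terminal. Add FIRST(D) \ {ε} = { ';' }
D is not nullable (ε ∉ FIRST(D)), so stop here.
FIRST(D a) = { ';' }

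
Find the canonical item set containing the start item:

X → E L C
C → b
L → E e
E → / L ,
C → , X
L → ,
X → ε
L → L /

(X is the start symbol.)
{ [E → . / L ,], [X → . E L C], [X → .], [X' → . X] }

First, augment the grammar with X' → X
I₀ = CLOSURE({ [X' → . X] }):
  [X' → . X] has the dot before X: add [X → . E L C], [X → .]
  [X → . E L C] has the dot before E: add [E → . / L ,]
No further items can be added.

I₀ = { [E → . / L ,], [X → . E L C], [X → .], [X' → . X] }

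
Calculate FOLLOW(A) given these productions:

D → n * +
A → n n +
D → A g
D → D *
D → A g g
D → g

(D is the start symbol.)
In D → A g: A is followed by g, add FIRST(g) \ {ε} = { 'g' }
In D → A g g: A is followed by g g, add FIRST(g g) \ {ε} = { 'g' }

Taking the union: FOLLOW(A) = { 'g' }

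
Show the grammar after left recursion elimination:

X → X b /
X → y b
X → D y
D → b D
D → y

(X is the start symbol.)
X → y b X'
X → D y X'
X' → b / X'
X' → ε
D → b D
D → y

X is directly left-recursive. The standard transformation for
  A → A α₁ | ... | A α_m | β₁ | ... | β_n
is
  A  → β₁ A' | ... | β_n A'
  A' → α₁ A' | ... | α_m A' | ε

X → y b becomes X → y b X'
X → D y becomes X → D y X'
X → X b / becomes X' → b / X'
Add X' → ε

Productions for other non-terminals are unchanged:
  D → b D
  D → y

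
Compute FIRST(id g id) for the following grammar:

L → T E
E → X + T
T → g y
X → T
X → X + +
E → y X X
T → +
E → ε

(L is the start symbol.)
{ 'id' }

To compute FIRST(id g id), process the symbols left to right:
Symbol id is a terminal. Add 'id' and stop.
FIRST(id g id) = { 'id' }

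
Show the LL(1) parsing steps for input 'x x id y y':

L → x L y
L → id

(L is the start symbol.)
Stack is shown with the top on the left.

Stack      Input         Action
-------------------------------
L $        x x id y y $  output L → x L y
x L y $    x x id y y $  match 'x'
L y $      x id y y $    output L → x L y
x L y y $  x id y y $    match 'x'
L y y $    id y y $      output L → id
id y y $   id y y $      match 'id'
y y $      y y $         match 'y'
y $        y $           match 'y'
$          $             accept

The string is accepted.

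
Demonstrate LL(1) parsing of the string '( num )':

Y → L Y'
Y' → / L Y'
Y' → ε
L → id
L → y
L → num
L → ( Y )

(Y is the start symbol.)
LL(1) parsing maintains a stack (initially the start symbol over $) and the input. At each step: if the stack top is a terminal, match it against the current input token; if it is a non-terminal N, replace it with the RHS of M[N, lookahead] (the unique production whose predict set contains the lookahead).

Stack is shown with the top on the left.

Stack          Input      Action
--------------------------------
Y $            ( num ) $  output Y → L Y'
L Y' $         ( num ) $  output L → ( Y )
( Y ) Y' $     ( num ) $  match '('
Y ) Y' $       num ) $    output Y → L Y'
L Y' ) Y' $    num ) $    output L → num
num Y' ) Y' $  num ) $    match 'num'
Y' ) Y' $      ) $        output Y' → ε
) Y' $         ) $        match ')'
Y' $           $          output Y' → ε
$              $          accept

The string is accepted.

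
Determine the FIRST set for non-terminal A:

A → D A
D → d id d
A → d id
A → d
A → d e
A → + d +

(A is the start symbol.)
To compute FIRST(A), examine every production with A on the left-hand side, reading each right-hand side left to right until a non-nullable symbol is reached.

FIRST sets of the other non-terminals involved (by the same procedure, iterated to a fixed point):
  FIRST(D) = { 'd' }

From A → D A:
  - D is a non-terminal: add FIRST(D) \ {ε} = { 'd' }
    D is not nullable, so stop
From A → d id:
  - d is a terminal: add 'd' and stop
From A → d:
  - d is a terminal: add 'd' and stop
From A → d e:
  - d is a terminal: add 'd' and stop
From A → + d +:
  - '+' is a terminal: add '+' and stop

Collecting: FIRST(A) = { '+', 'd' }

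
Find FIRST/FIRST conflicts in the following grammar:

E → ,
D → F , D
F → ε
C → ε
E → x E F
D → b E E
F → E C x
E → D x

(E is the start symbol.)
Yes. E → ',' / E → D x on { ',' }; E → x E F / E → D x on { 'x' }; D → F ',' D / D → b E E on { 'b' }

A FIRST/FIRST conflict occurs when two productions N → α and N → β for the same non-terminal have FIRST(α) ∩ FIRST(β) ≠ ∅ (with ε ∈ FIRST of a nullable right-hand side, so two nullable alternatives also conflict).

FIRST sets of the non-terminals at (or reachable through a nullable prefix from) the front of some alternative:
  FIRST(D) = { ',', 'b', 'x' }
  FIRST(F) = { ',', 'b', 'x', ε }
  FIRST(E) = { ',', 'b', 'x' }

Productions for E:
  E → ,: FIRST = { ',' }
  E → x E F: FIRST = { 'x' }
  E → D x: FIRST = { ',', 'b', 'x' }
Productions for D:
  D → F , D: FIRST = { ',', 'b', 'x' }
  D → b E E: FIRST = { 'b' }
Productions for F:
  F → ε: FIRST = { ε }
  F → E C x: FIRST = { ',', 'b', 'x' }
C has only one production, so no FIRST/FIRST conflict is possible there.

Conflict for E: E → , and E → D x
  Overlap: { ',' }
Conflict for E: E → x E F and E → D x
  Overlap: { 'x' }
Conflict for D: D → F , D and D → b E E
  Overlap: { 'b' }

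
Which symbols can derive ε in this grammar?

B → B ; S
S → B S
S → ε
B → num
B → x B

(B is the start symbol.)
{ 'S' }

ε-productions: S → ε
So S is immediately nullable.
No further non-terminal can be added: every production for the remaining non-terminals contains a terminal or a non-nullable non-terminal.
Nullable = { 'S' }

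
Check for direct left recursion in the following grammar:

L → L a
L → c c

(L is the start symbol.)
L → L a: LEFT RECURSIVE (starts with L)
L → c c: starts with c

The grammar has direct left recursion on: L.

Answer: Yes, L is left-recursive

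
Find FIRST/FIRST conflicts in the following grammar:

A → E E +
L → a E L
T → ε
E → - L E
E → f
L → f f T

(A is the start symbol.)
No FIRST/FIRST conflicts.

A FIRST/FIRST conflict occurs when two productions N → α and N → β for the same non-terminal have FIRST(α) ∩ FIRST(β) ≠ ∅ (with ε ∈ FIRST of a nullable right-hand side, so two nullable alternatives also conflict).

Productions for L:
  L → a E L: FIRST = { 'a' }
  L → f f T: FIRST = { 'f' }
Productions for E:
  E → - L E: FIRST = { '-' }
  E → f: FIRST = { 'f' }
A, T have only one production, so no FIRST/FIRST conflict is possible there.

All alternatives of each non-terminal have pairwise disjoint FIRST sets.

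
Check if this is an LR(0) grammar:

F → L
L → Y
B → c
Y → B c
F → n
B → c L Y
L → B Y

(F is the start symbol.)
A grammar is LR(0) if no state in the canonical LR(0) collection has:
  - both a shift item (dot before a terminal) and a complete item (shift-reduce conflict), or
  - two or more complete items (reduce-reduce conflict; the accept item [F' → F .] counts as a complete item here).

Augment with F' → F and build the canonical LR(0) collection (I0 = CLOSURE({[F' → . F]}), then GOTO on every symbol after a dot until no new states appear). It has 13 states:
  I0: { [B → . c L Y], [B → . c], [F → . L], [F → . n], [F' → . F], [L → . B Y], [L → . Y], [Y → . B c] }  — shift
  I1: { [B → . c L Y], [B → . c], [L → B . Y], [Y → . B c], [Y → B . c] }  — shift
  I2: { [F' → F .] }  — accept
  I3: { [F → L .] }  — reduce
  I4: { [L → Y .] }  — reduce
  I5: { [B → . c L Y], [B → . c], [B → c . L Y], [B → c .], [L → . B Y], [L → . Y], [Y → . B c] }  — shift, reduce
  I6: { [F → n .] }  — reduce
  I7: { [B → . c L Y], [B → . c], [B → c L . Y], [Y → . B c] }  — shift
  I8: { [Y → B . c] }  — shift
  I9: { [B → c L Y .] }  — reduce
  I10: { [Y → B c .] }  — reduce
  I11: { [L → B Y .] }  — reduce
  I12: { [B → . c L Y], [B → . c], [B → c . L Y], [B → c .], [L → . B Y], [L → . Y], [Y → . B c], [Y → B c .] }  — shift, 2 reduces

Conflict in state I5:
  Shift-reduce conflict between [B → c .] and [B → . c]
So the grammar is NOT LR(0).

Answer: No. Shift-reduce conflict between [B → c .] and [B → . c]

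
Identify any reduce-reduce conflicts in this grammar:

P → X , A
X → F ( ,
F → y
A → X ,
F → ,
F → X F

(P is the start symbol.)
Yes — I13: [A → X , .] vs [F → , .]

A reduce-reduce conflict occurs when an LR(0) state has two complete items [A → α .] and [B → β .] — both call for a reduction, and with no lookahead the parser cannot choose between them.

Augment with P' → P and build the canonical LR(0) collection (I0 = CLOSURE({[P' → . P]}), then GOTO on every symbol after a dot until no new states appear). It has 14 states:
  I0: { [F → . ,], [F → . X F], [F → . y], [P → . X , A], [P' → . P], [X → . F ( ,] }  — shift
  I1: { [F → , .] }  — reduce
  I2: { [X → F . ( ,] }  — shift
  I3: { [P' → P .] }  — accept
  I4: { [F → . ,], [F → . X F], [F → . y], [F → X . F], [P → X . , A], [X → . F ( ,] }  — shift
  I5: { [F → y .] }  — reduce
  I6: { [A → . X ,], [F → , .], [F → . ,], [F → . X F], [F → . y], [P → X , . A], [X → . F ( ,] }  — shift, reduce
  I7: { [F → X F .], [X → F . ( ,] }  — shift, reduce
  I8: { [F → . ,], [F → . X F], [F → . y], [F → X . F], [X → . F ( ,] }  — shift
  I9: { [X → F ( . ,] }  — shift
  I10: { [X → F ( , .] }  — reduce
  I11: { [P → X , A .] }  — reduce
  I12: { [A → X . ,], [F → . ,], [F → . X F], [F → . y], [F → X . F], [X → . F ( ,] }  — shift
  I13: { [A → X , .], [F → , .] }  — 2 reduces

I13 contains complete items [A → X , .], [F → , .] — reduce-reduce conflict.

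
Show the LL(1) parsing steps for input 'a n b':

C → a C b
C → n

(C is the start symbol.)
LL(1) parsing maintains a stack (initially the start symbol over $) and the input. At each step: if the stack top is a terminal, match it against the current input token; if it is a non-terminal N, replace it with the RHS of M[N, lookahead] (the unique production whose predict set contains the lookahead).

Stack is shown with the top on the left.

Stack    Input    Action
------------------------
C $      a n b $  output C → a C b
a C b $  a n b $  match 'a'
C b $    n b $    output C → n
n b $    n b $    match 'n'
b $      b $      match 'b'
$        $        accept

The string is accepted.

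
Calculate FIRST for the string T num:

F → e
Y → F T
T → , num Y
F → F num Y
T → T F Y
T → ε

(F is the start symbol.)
FIRST sets of the non-terminals involved (from the grammar, by fixed-point iteration):
  FIRST(T) = { ',', 'e', ε }

To compute FIRST(T num), process the symbols left to right:
Symbol T is a non-terminal. Add FIRST(T) \ {ε} = { ',', 'e' }
T is nullable (ε ∈ FIRST(T)), continue to the next symbol.
Symbol num is a terminal. Add 'num' and stop.
FIRST(T num) = { ',', 'e', 'num' }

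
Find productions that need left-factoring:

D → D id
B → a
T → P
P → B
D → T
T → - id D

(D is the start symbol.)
No, left-factoring is not needed

Left-factoring is needed when two productions for the same non-terminal
share a common prefix on the right-hand side.

Productions for D:
  D → D id
  D → T
Productions for T:
  T → P
  T → - id D

No common prefixes found.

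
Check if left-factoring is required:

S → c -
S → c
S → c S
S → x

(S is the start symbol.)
Left-factoring is needed when two productions for the same non-terminal
share a common prefix on the right-hand side.

Productions for S:
  S → c -
  S → c
  S → c S
  S → x

Found common prefix 'c' in productions for S

Answer: Yes, S has productions with common prefix 'c'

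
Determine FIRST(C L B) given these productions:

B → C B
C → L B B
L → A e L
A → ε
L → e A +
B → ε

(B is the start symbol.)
FIRST sets of the non-terminals involved (from the grammar, by fixed-point iteration):
  FIRST(C) = { 'e' }

To compute FIRST(C L B), process the symbols left to right:
Symbol C is a non-terminal. Add FIRST(C) \ {ε} = { 'e' }
C is not nullable (ε ∉ FIRST(C)), so stop here.
FIRST(C L B) = { 'e' }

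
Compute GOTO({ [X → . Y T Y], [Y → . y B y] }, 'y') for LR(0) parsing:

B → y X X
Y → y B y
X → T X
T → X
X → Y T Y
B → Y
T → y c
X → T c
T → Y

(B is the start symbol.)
GOTO(I, 'y') = CLOSURE({ [A → αX.β] : [A → α.Xβ] ∈ I, X = 'y' })

Items with dot before 'y', with the dot advanced:
  [Y → . y B y] → [Y → y . B y]
Closure of the advanced items:
  [Y → y . B y] has the dot before B: add [B → . y X X], [B → . Y]
  [B → . Y] has the dot before Y: add [Y → . y B y]

GOTO = { [B → . Y], [B → . y X X], [Y → . y B y], [Y → y . B y] }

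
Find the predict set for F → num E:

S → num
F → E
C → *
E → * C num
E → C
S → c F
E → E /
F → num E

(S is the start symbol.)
PREDICT(F → num E) = (FIRST(RHS) \ {ε}) ∪ (FOLLOW(F) if ε ∈ FIRST(RHS), i.e. RHS ⇒* ε)
FIRST(num E) = { 'num' }
ε ∉ FIRST(num E), so FOLLOW(F) is not added.
PREDICT(F → num E) = { 'num' }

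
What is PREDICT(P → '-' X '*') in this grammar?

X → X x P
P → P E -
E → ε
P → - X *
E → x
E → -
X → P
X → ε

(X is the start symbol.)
{ '-' }

PREDICT(P → '-' X '*') = (FIRST(RHS) \ {ε}) ∪ (FOLLOW(P) if ε ∈ FIRST(RHS), i.e. RHS ⇒* ε)
FIRST('-' X '*') = { '-' }
ε ∉ FIRST('-' X '*'), so FOLLOW(P) is not added.
PREDICT(P → '-' X '*') = { '-' }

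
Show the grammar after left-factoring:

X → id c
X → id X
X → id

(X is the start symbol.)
X → id X'
X' → c
X' → X
X' → ε

Left-factoring transforms A → αβ₁ | αβ₂ into A → αA' and A' → β₁ | β₂
(α is the longest common prefix among the alternatives). Repeat until
no nonterminal has two alternatives with a common prefix.

Round 1: X has alternatives sharing prefix 'id'. Introduce X': X → id X'
  Add: X' → c
  Add: X' → X
  Add: X' → ε

No remaining common prefixes — done.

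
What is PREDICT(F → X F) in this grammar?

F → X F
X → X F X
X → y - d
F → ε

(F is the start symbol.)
{ 'y' }

PREDICT(F → X F) = (FIRST(RHS) \ {ε}) ∪ (FOLLOW(F) if ε ∈ FIRST(RHS), i.e. RHS ⇒* ε)
FIRST(X) = { 'y' }
FIRST(X F) = { 'y' }
ε ∉ FIRST(X F), so FOLLOW(F) is not added.
PREDICT(F → X F) = { 'y' }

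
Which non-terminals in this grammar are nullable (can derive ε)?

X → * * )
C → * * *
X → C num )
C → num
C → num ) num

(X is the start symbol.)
None

There are no ε-productions, so no non-terminal can derive ε.
No non-terminals are nullable.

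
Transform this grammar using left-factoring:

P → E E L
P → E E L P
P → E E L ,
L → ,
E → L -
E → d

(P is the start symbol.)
P → E E L P'
P' → ε
P' → P
P' → ,
L → ,
E → L -
E → d

Left-factoring transforms A → αβ₁ | αβ₂ into A → αA' and A' → β₁ | β₂
(α is the longest common prefix among the alternatives). Repeat until
no nonterminal has two alternatives with a common prefix.

Round 1: P has alternatives sharing prefix 'E E L'. Introduce P': P → E E L P'
  Add: P' → ε
  Add: P' → P
  Add: P' → ,

No remaining common prefixes — done.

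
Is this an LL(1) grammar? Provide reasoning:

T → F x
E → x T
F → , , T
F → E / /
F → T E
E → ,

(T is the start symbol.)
No. Predict set conflict for F: { ',' }

Relevant sets:
  FIRST(E) = { ',', 'x' }
  FIRST(T) = { ',', 'x' }

For E:
  PREDICT(E → x T) = { 'x' }
  PREDICT(E → ',') = { ',' }
For F:
  PREDICT(F → ',' ',' T) = { ',' }
  PREDICT(F → E '/' '/') = { ',', 'x' }
  PREDICT(F → T E) = { ',', 'x' }
T has a single production, so nothing to check there.

Conflict found: Predict set conflict for F: { ',' }
The grammar is NOT LL(1).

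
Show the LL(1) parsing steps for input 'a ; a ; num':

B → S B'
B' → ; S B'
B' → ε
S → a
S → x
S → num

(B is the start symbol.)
LL(1) parsing maintains a stack (initially the start symbol over $) and the input. At each step: if the stack top is a terminal, match it against the current input token; if it is a non-terminal N, replace it with the RHS of M[N, lookahead] (the unique production whose predict set contains the lookahead).

Stack is shown with the top on the left.

Stack     Input          Action
-------------------------------
B $       a ; a ; num $  output B → S B'
S B' $    a ; a ; num $  output S → a
a B' $    a ; a ; num $  match 'a'
B' $      ; a ; num $    output B' → ; S B'
; S B' $  ; a ; num $    match ';'
S B' $    a ; num $      output S → a
a B' $    a ; num $      match 'a'
B' $      ; num $        output B' → ; S B'
; S B' $  ; num $        match ';'
S B' $    num $          output S → num
num B' $  num $          match 'num'
B' $      $              output B' → ε
$         $              accept

The string is accepted.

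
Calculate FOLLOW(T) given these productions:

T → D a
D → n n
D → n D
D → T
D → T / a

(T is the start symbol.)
{ $, '/', 'a' }

To compute FOLLOW(T), find every occurrence of T on a right-hand side N → α T β: add FIRST(β) \ {ε}, and if β is empty or nullable also add FOLLOW(N). Iterate to a fixed point.

T is the start symbol, so $ ∈ FOLLOW(T).
In D → T: T is at the end, add FOLLOW(D)
In D → T / a: T is followed by '/' a, add FIRST('/' a) \ {ε} = { '/' }

The FOLLOW sets referred to above (computed the same way, to a fixed point):
  FOLLOW(D) = { 'a' }

Taking the union: FOLLOW(T) = { $, '/', 'a' }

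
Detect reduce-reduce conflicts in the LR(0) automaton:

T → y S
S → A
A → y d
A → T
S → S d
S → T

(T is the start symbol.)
Yes — I5: [A → T .] vs [S → T .]

A reduce-reduce conflict occurs when an LR(0) state has two complete items [A → α .] and [B → β .] — both call for a reduction, and with no lookahead the parser cannot choose between them.

Augment with T' → T and build the canonical LR(0) collection (I0 = CLOSURE({[T' → . T]}), then GOTO on every symbol after a dot until no new states appear). It has 9 states:
  I0: { [T → . y S], [T' → . T] }  — shift
  I1: { [T' → T .] }  — accept
  I2: { [A → . T], [A → . y d], [S → . A], [S → . S d], [S → . T], [T → . y S], [T → y . S] }  — shift
  I3: { [S → A .] }  — reduce
  I4: { [S → S . d], [T → y S .] }  — shift, reduce
  I5: { [A → T .], [S → T .] }  — 2 reduces
  I6: { [A → . T], [A → . y d], [A → y . d], [S → . A], [S → . S d], [S → . T], [T → . y S], [T → y . S] }  — shift
  I7: { [A → y d .] }  — reduce
  I8: { [S → S d .] }  — reduce

I5 contains complete items [A → T .], [S → T .] — reduce-reduce conflict.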